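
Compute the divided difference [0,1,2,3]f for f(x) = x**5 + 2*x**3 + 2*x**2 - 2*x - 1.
27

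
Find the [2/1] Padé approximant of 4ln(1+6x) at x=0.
24*x*(x + 1)/(4*x + 1)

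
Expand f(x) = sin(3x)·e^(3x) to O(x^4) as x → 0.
3*x + 9*x**2 + 9*x**3 + O(x**4)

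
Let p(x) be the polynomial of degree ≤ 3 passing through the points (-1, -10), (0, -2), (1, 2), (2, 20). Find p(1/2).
-5/8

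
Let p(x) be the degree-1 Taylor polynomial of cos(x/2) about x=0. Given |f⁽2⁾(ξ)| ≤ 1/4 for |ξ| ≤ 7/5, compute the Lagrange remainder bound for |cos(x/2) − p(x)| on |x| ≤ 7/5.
49/200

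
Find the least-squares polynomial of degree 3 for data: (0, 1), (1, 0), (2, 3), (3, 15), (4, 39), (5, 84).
8/9 + (-215/378)x + (-58/63)x² + (47/54)x³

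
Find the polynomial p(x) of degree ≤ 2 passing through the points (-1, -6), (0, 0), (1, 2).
-2*x**2 + 4*x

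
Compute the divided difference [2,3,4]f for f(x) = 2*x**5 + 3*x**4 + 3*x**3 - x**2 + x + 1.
761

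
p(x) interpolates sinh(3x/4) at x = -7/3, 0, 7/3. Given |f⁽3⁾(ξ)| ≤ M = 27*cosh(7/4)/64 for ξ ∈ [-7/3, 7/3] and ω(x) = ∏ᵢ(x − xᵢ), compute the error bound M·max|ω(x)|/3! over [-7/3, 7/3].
343*sqrt(3)*cosh(7/4)/1728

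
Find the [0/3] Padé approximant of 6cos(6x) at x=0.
6/(18*x**2 + 1)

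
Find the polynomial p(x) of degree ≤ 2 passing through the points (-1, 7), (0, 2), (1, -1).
x**2 - 4*x + 2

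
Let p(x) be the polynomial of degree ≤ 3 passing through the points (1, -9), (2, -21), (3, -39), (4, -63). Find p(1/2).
-21/4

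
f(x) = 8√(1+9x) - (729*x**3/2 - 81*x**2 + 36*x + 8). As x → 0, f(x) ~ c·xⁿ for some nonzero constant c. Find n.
4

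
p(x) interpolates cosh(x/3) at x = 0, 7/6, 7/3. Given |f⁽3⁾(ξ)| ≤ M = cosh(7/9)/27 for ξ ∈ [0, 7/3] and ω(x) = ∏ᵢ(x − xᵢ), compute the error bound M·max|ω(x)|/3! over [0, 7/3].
343*sqrt(3)*cosh(7/9)/157464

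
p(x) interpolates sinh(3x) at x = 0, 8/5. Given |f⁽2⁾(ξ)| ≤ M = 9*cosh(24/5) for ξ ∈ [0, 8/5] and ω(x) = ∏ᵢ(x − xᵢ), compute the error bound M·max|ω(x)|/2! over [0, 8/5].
72*cosh(24/5)/25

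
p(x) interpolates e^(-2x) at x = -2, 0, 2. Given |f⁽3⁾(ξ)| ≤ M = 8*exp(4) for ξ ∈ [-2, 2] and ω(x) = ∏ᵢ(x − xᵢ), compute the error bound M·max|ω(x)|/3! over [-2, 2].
64*sqrt(3)*exp(4)/27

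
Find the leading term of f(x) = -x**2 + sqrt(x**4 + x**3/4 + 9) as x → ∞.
x/8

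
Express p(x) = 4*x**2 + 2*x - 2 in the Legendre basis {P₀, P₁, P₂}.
(-2/3)P₀ + (2)P₁ + (8/3)P₂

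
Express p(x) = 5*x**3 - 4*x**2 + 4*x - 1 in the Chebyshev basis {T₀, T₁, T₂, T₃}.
(-3)T₀ + (31/4)T₁ + (-2)T₂ + (5/4)T₃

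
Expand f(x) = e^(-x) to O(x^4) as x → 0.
1 - x + x**2/2 - x**3/6 + O(x**4)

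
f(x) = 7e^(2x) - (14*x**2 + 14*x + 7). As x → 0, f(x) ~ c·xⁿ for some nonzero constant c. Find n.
3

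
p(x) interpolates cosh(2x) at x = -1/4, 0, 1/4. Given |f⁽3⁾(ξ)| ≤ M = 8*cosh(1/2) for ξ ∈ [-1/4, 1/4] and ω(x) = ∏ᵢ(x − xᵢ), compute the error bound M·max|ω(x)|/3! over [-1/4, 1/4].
sqrt(3)*cosh(1/2)/216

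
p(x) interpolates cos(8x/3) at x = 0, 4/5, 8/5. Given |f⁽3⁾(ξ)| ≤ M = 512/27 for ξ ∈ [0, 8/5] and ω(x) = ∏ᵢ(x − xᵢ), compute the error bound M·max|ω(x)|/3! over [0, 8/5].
32768*sqrt(3)/91125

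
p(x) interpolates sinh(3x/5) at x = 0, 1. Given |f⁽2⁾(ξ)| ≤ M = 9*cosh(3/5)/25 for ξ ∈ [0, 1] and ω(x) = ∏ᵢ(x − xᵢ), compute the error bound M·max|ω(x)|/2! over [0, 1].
9*cosh(3/5)/200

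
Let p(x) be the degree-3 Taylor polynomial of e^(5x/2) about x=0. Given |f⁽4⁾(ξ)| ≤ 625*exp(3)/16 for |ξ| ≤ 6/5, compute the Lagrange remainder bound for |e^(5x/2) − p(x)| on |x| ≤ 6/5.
27*exp(3)/8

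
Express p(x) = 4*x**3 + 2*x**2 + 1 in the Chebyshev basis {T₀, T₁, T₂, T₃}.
(2)T₀ + (3)T₁ + T₂ + T₃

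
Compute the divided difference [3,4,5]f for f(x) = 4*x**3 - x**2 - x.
47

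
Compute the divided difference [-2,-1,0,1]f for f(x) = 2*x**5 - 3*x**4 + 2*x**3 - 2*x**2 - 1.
18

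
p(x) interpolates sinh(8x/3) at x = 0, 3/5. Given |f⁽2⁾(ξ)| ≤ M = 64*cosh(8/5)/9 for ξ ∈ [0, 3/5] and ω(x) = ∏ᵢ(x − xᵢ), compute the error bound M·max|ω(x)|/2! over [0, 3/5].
8*cosh(8/5)/25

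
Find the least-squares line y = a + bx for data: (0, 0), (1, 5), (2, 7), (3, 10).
a = 7/10, b = 16/5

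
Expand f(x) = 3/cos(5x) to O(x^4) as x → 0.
3 + 75*x**2/2 + O(x**4)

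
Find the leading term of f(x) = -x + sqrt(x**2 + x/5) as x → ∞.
1/10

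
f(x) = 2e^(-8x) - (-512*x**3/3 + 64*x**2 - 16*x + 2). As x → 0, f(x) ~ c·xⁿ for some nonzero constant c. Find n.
4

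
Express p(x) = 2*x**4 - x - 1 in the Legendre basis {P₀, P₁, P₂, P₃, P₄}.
(-3/5)P₀ - P₁ + (8/7)P₂ + (16/35)P₄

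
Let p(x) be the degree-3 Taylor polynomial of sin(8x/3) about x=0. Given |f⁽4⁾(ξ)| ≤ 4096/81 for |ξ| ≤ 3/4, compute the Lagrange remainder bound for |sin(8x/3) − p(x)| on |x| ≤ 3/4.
2/3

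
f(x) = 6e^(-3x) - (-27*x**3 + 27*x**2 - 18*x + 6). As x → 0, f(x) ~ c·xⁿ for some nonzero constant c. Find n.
4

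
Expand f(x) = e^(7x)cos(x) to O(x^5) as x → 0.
1 + 7*x + 24*x**2 + 161*x**3/3 + 527*x**4/6 + O(x**5)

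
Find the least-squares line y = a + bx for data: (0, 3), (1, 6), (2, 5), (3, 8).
a = 17/5, b = 7/5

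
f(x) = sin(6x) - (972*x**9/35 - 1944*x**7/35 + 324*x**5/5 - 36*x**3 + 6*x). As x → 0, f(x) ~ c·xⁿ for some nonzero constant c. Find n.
11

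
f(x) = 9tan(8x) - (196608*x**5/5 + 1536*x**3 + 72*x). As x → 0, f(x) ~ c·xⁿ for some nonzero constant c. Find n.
7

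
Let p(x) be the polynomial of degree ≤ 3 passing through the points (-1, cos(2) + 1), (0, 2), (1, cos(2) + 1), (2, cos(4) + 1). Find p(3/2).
cos(2) + 5*cos(4)/16 + 11/16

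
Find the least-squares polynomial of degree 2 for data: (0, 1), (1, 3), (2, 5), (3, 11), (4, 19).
9/7 + (-6/35)x + (8/7)x²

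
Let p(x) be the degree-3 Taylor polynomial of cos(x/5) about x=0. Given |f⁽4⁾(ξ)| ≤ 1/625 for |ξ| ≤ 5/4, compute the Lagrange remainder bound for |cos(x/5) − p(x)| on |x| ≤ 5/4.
1/6144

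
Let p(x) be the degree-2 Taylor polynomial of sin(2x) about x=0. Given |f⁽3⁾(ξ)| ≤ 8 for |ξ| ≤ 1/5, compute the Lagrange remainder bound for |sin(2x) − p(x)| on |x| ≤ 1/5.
4/375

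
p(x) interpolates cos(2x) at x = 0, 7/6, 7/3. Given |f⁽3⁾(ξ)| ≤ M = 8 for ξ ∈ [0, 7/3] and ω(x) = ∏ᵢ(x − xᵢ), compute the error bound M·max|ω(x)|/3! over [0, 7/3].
343*sqrt(3)/729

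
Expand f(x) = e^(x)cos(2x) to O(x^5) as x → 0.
1 + x - 3*x**2/2 - 11*x**3/6 - 7*x**4/24 + O(x**5)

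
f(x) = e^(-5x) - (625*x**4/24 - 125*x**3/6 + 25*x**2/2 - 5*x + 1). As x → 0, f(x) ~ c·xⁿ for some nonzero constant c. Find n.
5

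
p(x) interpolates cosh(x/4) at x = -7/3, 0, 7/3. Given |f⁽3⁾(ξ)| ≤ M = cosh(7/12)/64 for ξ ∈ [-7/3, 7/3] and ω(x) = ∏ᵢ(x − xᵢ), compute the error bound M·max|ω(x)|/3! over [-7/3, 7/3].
343*sqrt(3)*cosh(7/12)/46656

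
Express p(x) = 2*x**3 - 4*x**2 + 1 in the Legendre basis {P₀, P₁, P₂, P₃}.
(-1/3)P₀ + (6/5)P₁ + (-8/3)P₂ + (4/5)P₃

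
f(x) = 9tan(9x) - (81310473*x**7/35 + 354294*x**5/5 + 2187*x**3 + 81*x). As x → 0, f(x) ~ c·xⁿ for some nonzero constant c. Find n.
9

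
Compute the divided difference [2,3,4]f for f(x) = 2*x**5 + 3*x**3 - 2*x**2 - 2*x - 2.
595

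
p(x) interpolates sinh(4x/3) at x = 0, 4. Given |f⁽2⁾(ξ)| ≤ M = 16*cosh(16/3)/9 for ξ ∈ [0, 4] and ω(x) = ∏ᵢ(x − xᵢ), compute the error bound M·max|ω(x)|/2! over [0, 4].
32*cosh(16/3)/9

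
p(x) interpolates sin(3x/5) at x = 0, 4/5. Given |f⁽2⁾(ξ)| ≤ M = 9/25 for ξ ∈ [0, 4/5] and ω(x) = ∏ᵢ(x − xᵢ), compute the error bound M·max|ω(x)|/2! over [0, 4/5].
18/625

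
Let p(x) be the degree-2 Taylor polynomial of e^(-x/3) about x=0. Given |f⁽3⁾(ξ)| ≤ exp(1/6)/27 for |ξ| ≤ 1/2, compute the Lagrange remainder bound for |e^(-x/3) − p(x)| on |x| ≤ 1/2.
exp(1/6)/1296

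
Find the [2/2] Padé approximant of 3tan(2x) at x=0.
6*x/(1 - 4*x**2/3)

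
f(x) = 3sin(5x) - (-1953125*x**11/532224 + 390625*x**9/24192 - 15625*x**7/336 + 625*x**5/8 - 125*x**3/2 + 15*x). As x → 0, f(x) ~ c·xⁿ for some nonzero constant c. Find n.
13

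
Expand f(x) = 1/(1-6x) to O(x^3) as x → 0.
1 + 6*x + 36*x**2 + O(x**3)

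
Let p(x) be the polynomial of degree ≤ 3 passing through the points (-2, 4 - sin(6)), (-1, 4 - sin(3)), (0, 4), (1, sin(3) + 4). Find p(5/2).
35*sin(6)/16 - 15*sin(3)/8 + 4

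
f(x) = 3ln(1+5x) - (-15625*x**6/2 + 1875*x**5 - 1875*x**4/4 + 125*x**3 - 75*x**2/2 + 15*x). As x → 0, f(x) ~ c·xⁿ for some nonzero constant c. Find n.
7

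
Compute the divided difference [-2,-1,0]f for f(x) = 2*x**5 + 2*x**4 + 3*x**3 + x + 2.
-25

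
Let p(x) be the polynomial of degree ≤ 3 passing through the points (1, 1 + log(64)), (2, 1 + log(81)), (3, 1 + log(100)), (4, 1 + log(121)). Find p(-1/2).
1 + log(10995116277760000000000000000*11**(5/8)*2**(1/4)*3**(3/4)*5**(7/8)/12846465423973394586004152411)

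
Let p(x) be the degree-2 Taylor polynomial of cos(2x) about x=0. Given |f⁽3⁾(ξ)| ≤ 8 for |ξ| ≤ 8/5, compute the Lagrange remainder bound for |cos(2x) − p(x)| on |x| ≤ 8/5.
2048/375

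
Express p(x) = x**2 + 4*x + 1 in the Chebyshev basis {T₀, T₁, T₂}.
(3/2)T₀ + (4)T₁ + (1/2)T₂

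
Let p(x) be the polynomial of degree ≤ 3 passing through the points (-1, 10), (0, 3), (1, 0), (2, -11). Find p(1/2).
7/4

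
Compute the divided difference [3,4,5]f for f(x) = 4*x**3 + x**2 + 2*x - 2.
49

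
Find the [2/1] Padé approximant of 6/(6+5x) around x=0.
1/(5*x/6 + 1)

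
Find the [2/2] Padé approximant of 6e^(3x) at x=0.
(9*x**2/2 + 9*x + 6)/(3*x**2/4 - 3*x/2 + 1)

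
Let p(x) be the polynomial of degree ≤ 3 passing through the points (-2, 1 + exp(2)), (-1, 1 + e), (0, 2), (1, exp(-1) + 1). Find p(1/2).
(5 + e*(-5*e + exp(2) + 31))*exp(-1)/16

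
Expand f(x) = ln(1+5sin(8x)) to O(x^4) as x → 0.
40*x - 800*x**2 + 62720*x**3/3 + O(x**4)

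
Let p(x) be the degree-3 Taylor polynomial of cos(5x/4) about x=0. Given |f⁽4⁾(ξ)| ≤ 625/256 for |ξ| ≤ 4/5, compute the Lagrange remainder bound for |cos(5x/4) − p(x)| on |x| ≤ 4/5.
1/24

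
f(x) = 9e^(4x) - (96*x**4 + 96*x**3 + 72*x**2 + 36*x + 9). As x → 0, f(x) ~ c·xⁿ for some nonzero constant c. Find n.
5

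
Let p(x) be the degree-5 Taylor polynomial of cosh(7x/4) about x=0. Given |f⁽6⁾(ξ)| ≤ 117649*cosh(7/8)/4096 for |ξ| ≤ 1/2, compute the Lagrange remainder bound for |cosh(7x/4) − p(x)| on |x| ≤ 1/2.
117649*cosh(7/8)/188743680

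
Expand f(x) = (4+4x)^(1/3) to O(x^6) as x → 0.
2**(2/3) + 2**(2/3)*x/3 - 2**(2/3)*x**2/9 + 5*2**(2/3)*x**3/81 - 10*2**(2/3)*x**4/243 + 22*2**(2/3)*x**5/729 + O(x**6)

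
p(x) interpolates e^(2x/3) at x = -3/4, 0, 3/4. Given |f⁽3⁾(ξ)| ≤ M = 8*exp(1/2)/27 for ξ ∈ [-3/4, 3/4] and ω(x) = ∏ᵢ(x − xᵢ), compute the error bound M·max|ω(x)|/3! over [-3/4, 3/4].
sqrt(3)*exp(1/2)/216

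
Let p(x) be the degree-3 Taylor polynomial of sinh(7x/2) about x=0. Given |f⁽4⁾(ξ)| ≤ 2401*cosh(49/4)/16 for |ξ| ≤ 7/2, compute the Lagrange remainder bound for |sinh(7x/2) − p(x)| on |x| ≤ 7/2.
5764801*cosh(49/4)/6144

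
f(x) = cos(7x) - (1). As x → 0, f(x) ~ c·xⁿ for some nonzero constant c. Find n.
2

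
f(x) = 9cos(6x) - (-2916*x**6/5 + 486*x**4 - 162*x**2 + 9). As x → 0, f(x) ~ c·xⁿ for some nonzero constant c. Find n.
8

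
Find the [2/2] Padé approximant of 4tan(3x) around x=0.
12*x/(1 - 3*x**2)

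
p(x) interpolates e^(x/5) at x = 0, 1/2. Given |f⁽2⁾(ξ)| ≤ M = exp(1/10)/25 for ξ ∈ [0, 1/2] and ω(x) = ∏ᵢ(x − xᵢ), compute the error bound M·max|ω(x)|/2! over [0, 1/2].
exp(1/10)/800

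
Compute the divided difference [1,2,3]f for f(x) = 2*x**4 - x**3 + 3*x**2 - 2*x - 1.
47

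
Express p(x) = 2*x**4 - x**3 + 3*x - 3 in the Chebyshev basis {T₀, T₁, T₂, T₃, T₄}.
(-9/4)T₀ + (9/4)T₁ + T₂ + (-1/4)T₃ + (1/4)T₄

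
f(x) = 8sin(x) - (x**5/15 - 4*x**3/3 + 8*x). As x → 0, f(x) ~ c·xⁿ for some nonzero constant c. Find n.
7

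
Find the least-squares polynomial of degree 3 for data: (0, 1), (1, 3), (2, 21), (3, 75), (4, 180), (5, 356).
131/126 + (-551/756)x + (-17/36)x² + (80/27)x³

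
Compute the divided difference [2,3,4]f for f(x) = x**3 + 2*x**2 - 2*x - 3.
11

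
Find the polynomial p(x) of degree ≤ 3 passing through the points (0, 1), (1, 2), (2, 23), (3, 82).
3*x**3 + x**2 - 3*x + 1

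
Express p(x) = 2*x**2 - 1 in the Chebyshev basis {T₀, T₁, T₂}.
T₂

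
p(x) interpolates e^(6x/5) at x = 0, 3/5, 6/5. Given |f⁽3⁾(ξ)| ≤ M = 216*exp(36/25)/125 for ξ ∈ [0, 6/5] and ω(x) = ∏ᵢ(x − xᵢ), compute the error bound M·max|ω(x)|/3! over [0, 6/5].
216*sqrt(3)*exp(36/25)/15625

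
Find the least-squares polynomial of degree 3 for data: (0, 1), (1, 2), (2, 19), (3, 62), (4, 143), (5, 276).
6/7 + (-25/14)x + (19/14)x² + (2)x³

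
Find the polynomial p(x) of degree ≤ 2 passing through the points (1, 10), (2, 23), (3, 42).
3*x**2 + 4*x + 3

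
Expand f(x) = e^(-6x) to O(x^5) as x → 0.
1 - 6*x + 18*x**2 - 36*x**3 + 54*x**4 + O(x**5)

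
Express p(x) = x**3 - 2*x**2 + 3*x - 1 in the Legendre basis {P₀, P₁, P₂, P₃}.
(-5/3)P₀ + (18/5)P₁ + (-4/3)P₂ + (2/5)P₃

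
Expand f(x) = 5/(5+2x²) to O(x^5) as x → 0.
1 - 2*x**2/5 + 4*x**4/25 + O(x**5)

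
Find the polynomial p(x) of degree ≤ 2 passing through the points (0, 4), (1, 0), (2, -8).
-2*x**2 - 2*x + 4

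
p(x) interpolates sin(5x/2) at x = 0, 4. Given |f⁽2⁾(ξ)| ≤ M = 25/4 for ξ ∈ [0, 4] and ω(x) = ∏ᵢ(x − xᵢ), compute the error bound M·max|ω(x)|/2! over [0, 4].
25/2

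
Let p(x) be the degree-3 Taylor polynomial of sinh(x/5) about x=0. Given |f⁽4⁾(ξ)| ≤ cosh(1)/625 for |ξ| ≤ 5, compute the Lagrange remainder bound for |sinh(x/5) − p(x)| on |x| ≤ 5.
cosh(1)/24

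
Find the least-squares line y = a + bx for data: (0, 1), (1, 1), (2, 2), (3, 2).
a = 9/10, b = 2/5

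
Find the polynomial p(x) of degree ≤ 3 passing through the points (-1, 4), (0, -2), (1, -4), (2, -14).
-2*x**3 + 2*x**2 - 2*x - 2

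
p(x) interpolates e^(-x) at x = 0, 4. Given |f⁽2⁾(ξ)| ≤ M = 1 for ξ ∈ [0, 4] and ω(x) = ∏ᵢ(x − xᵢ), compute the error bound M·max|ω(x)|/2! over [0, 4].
2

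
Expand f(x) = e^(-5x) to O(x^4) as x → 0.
1 - 5*x + 25*x**2/2 - 125*x**3/6 + O(x**4)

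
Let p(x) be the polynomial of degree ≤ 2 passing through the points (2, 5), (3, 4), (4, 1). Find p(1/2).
11/4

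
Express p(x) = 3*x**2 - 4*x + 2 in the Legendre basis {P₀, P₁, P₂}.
(3)P₀ + (-4)P₁ + (2)P₂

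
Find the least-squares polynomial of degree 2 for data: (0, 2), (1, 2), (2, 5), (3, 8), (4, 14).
67/35 + (-3/7)x + (6/7)x²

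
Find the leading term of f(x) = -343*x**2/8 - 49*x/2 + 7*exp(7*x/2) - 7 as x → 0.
2401*x**3/48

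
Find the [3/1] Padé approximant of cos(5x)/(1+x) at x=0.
(625*x**3/24 - 2825*x**2/276 - 625*x/276 + 1)/(1 - 349*x/276)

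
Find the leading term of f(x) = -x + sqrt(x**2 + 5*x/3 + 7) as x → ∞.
5/6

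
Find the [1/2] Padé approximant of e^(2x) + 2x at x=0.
(74*x/21 + 1)/(-2*x**2/21 - 10*x/21 + 1)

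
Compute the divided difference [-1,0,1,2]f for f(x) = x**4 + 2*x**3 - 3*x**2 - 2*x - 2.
4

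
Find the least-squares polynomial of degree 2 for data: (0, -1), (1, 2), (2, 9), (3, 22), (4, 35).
-9/7 + (62/35)x + (13/7)x²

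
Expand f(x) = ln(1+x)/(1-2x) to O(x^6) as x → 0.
x + 3*x**2/2 + 10*x**3/3 + 77*x**4/12 + 391*x**5/30 + O(x**6)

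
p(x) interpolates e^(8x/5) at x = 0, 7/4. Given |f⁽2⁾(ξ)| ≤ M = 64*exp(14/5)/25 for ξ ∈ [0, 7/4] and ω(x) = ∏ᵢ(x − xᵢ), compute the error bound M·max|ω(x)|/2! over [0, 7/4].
49*exp(14/5)/50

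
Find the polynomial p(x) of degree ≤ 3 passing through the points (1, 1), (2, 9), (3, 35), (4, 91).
2*x**3 - 3*x**2 + 3*x - 1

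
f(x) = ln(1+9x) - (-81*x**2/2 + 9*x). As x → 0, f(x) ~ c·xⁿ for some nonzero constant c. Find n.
3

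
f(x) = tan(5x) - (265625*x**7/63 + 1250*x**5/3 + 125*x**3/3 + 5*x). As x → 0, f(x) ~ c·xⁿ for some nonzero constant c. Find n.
9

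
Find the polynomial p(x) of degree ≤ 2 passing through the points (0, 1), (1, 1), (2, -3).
-2*x**2 + 2*x + 1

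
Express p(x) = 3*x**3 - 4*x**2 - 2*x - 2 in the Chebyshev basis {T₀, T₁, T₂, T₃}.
(-4)T₀ + (1/4)T₁ + (-2)T₂ + (3/4)T₃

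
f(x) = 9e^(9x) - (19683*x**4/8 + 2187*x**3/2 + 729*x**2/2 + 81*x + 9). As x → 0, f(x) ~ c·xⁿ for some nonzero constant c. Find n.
5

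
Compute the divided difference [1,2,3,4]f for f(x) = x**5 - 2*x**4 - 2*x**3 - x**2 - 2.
43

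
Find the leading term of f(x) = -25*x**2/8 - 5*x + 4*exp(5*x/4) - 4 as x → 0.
125*x**3/96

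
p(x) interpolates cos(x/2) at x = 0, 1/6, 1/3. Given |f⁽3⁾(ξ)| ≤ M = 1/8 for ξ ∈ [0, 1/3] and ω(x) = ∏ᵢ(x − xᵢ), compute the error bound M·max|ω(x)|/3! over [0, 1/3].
sqrt(3)/46656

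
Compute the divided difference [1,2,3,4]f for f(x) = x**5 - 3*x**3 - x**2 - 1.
62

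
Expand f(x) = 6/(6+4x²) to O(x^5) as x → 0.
1 - 2*x**2/3 + 4*x**4/9 + O(x**5)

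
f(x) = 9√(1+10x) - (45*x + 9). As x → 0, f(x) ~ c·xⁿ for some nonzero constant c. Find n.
2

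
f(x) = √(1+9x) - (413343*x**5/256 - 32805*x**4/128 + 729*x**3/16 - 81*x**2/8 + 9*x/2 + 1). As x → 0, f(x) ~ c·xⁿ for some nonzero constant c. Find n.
6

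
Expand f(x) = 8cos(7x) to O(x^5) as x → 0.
8 - 196*x**2 + 2401*x**4/3 + O(x**5)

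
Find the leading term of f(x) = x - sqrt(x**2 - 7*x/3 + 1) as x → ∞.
7/6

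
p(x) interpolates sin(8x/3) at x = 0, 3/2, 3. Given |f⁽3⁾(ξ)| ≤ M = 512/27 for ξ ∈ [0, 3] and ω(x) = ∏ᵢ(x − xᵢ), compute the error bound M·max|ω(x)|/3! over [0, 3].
64*sqrt(3)/27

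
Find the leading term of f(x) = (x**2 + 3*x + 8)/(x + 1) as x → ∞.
x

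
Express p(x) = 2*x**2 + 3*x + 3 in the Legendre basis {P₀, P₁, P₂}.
(11/3)P₀ + (3)P₁ + (4/3)P₂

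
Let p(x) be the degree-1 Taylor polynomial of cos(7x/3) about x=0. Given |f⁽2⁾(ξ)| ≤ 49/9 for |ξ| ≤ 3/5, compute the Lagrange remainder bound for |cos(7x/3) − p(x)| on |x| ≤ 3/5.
49/50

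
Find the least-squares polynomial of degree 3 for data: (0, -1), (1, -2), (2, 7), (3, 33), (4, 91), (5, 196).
-83/63 + (229/189)x + (-379/126)x² + (115/54)x³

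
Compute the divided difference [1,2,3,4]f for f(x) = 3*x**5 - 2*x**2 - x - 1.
195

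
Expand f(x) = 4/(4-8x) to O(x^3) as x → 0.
1 + 2*x + 4*x**2 + O(x**3)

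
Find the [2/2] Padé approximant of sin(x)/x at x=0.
(1 - 7*x**2/60)/(x**2/20 + 1)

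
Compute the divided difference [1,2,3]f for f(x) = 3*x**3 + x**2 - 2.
19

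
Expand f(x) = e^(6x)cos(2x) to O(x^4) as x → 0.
1 + 6*x + 16*x**2 + 24*x**3 + O(x**4)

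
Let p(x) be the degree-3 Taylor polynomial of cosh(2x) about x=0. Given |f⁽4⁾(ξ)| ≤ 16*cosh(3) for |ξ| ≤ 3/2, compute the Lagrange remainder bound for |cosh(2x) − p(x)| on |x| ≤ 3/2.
27*cosh(3)/8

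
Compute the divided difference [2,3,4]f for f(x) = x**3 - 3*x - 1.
9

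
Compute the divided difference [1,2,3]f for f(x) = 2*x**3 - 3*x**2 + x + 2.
9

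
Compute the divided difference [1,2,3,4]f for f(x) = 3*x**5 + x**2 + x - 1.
195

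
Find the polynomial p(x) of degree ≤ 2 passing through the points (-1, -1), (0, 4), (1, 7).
-x**2 + 4*x + 4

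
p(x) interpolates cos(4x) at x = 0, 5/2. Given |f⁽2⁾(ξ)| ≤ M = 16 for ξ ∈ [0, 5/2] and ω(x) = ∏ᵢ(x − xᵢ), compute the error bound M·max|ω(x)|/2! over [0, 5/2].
25/2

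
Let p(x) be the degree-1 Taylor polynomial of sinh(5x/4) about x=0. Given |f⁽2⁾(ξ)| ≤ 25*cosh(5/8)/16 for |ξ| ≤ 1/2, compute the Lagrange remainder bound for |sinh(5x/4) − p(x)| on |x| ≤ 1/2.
25*cosh(5/8)/128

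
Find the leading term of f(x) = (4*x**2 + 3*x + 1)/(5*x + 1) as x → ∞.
4*x/5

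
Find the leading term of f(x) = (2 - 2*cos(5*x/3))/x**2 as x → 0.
25/9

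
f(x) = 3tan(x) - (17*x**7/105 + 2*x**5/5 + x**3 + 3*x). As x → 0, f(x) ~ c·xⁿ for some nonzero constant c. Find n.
9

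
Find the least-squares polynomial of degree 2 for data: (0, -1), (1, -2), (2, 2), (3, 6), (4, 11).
-52/35 + (-8/35)x + (6/7)x²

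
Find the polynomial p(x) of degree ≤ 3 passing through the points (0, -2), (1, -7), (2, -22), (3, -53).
-x**3 - 2*x**2 - 2*x - 2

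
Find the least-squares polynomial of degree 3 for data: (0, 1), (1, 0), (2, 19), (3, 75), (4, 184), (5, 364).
41/42 + (-1331/252)x + (65/42)x² + (101/36)x³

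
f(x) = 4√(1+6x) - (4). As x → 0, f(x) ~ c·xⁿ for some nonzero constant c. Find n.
1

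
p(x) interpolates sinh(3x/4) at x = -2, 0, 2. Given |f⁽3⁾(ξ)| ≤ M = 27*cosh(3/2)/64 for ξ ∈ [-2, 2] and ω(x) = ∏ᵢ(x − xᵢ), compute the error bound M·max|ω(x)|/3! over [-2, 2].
sqrt(3)*cosh(3/2)/8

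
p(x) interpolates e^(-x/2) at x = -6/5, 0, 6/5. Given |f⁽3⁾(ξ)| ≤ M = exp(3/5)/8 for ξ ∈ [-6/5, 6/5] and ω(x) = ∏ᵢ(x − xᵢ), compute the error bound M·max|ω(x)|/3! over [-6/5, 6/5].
sqrt(3)*exp(3/5)/125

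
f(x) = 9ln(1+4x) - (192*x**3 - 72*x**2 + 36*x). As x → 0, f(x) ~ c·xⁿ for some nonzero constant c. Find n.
4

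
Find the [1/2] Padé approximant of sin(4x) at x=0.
4*x/(8*x**2/3 + 1)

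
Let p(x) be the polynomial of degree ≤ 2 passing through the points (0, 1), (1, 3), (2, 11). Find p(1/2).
5/4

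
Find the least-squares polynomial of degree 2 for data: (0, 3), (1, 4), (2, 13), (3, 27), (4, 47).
96/35 + (-83/70)x + (43/14)x²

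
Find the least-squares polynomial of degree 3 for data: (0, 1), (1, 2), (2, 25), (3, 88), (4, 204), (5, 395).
115/126 + (-3079/756)x + (629/252)x² + (76/27)x³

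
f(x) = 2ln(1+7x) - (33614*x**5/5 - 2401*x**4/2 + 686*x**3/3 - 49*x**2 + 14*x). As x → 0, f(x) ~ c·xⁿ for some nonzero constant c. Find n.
6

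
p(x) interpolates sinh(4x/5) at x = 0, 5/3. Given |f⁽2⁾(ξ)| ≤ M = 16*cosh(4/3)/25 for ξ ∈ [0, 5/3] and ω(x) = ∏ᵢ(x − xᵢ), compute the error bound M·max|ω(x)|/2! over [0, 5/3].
2*cosh(4/3)/9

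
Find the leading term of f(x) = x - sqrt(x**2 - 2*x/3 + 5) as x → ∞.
1/3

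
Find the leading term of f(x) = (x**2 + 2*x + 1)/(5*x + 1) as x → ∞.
x/5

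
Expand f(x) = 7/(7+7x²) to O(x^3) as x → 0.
1 - x**2 + O(x**3)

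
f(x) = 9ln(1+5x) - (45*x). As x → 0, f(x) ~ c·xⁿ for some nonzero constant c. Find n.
2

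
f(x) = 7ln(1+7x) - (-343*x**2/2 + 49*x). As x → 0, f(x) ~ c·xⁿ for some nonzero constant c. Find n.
3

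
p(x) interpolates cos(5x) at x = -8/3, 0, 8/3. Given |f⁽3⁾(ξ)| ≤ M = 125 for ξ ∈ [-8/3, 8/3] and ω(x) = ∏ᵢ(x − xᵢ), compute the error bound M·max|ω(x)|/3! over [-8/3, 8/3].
64000*sqrt(3)/729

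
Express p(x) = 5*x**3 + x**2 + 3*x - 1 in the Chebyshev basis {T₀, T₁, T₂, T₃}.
(-1/2)T₀ + (27/4)T₁ + (1/2)T₂ + (5/4)T₃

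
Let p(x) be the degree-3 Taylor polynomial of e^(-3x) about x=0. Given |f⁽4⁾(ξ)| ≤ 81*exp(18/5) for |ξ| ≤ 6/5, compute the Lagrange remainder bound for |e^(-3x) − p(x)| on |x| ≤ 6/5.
4374*exp(18/5)/625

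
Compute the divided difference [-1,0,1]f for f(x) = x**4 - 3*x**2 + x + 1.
-2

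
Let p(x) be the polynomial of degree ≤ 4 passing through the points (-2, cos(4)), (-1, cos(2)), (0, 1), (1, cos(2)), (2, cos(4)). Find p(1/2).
5*cos(2)/16 - cos(4)/64 + 45/64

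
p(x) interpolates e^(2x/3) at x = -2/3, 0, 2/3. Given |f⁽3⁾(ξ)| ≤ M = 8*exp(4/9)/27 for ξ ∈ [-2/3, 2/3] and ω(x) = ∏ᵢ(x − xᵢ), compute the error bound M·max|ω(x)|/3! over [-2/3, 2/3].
64*sqrt(3)*exp(4/9)/19683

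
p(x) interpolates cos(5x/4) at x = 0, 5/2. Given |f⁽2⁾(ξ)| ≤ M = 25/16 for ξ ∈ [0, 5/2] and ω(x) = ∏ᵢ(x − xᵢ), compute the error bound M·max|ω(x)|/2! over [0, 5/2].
625/512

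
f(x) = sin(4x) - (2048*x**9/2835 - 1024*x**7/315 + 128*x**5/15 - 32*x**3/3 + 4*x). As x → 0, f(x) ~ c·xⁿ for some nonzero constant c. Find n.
11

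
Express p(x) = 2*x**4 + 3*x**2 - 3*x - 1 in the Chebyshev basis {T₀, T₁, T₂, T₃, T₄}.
(5/4)T₀ + (-3)T₁ + (5/2)T₂ + (1/4)T₄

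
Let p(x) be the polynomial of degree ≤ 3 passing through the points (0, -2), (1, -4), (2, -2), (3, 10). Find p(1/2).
-25/8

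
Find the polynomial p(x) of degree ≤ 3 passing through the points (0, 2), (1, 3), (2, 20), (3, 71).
3*x**3 - x**2 - x + 2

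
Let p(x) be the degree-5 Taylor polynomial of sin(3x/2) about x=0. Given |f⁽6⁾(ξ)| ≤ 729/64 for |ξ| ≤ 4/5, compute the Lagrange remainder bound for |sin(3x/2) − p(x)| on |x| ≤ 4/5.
324/78125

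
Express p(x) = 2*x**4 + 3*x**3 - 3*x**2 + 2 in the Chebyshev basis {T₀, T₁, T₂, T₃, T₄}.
(5/4)T₀ + (9/4)T₁ + (-1/2)T₂ + (3/4)T₃ + (1/4)T₄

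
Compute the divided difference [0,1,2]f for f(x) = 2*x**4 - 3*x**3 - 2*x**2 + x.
3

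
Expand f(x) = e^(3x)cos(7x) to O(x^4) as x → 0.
1 + 3*x - 20*x**2 - 69*x**3 + O(x**4)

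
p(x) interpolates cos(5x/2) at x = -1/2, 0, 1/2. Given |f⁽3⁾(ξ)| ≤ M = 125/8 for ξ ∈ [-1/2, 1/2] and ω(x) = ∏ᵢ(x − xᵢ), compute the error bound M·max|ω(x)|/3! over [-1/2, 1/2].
125*sqrt(3)/1728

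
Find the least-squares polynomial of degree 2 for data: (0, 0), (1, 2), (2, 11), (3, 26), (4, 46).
-1/5 + (-2/5)x + (3)x²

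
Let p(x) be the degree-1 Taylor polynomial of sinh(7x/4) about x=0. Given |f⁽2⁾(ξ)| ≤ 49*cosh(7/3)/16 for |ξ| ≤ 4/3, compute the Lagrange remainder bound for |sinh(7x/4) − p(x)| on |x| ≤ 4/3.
49*cosh(7/3)/18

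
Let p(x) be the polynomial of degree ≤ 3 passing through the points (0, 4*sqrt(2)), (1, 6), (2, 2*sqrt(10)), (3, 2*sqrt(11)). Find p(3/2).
-sqrt(11)/8 - sqrt(2)/4 + 27/8 + 9*sqrt(10)/8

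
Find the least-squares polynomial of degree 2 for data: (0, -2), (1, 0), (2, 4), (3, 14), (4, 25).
-69/35 + (-2/35)x + (12/7)x²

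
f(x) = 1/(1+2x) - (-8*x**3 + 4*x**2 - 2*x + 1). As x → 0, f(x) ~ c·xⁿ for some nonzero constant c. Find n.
4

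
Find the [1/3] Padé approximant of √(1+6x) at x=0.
(21*x/4 + 1)/(27*x**3/8 - 9*x**2/4 + 9*x/4 + 1)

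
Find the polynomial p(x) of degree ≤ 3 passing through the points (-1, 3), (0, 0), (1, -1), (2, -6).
-x**3 + x**2 - x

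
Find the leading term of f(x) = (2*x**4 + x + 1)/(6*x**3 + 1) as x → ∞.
x/3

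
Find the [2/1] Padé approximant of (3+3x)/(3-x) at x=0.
(x + 1)/(1 - x/3)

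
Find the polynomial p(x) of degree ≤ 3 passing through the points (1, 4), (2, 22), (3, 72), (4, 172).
3*x**3 - 2*x**2 + 3*x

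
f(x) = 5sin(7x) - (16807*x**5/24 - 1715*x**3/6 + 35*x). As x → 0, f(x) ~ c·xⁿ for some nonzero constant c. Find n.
7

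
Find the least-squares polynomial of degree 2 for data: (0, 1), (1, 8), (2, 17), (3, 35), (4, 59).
54/35 + (141/70)x + (43/14)x²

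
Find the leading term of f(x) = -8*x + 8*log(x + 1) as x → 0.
-4*x**2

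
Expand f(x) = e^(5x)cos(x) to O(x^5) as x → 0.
1 + 5*x + 12*x**2 + 55*x**3/3 + 119*x**4/6 + O(x**5)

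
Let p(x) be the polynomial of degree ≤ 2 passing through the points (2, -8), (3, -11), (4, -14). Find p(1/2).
-7/2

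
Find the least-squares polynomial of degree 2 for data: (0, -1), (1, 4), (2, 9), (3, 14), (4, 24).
-4/7 + (22/7)x + (5/7)x²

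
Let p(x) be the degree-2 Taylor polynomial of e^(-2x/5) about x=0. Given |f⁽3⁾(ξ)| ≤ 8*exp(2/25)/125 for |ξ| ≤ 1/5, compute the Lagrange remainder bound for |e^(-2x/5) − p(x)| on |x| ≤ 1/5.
4*exp(2/25)/46875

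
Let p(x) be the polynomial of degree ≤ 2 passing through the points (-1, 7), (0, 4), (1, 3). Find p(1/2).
13/4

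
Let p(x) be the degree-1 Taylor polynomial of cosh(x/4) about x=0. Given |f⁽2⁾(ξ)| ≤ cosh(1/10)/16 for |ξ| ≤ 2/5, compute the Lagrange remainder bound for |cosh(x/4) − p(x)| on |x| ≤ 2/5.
cosh(1/10)/200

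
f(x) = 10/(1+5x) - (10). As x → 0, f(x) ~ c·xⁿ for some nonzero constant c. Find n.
1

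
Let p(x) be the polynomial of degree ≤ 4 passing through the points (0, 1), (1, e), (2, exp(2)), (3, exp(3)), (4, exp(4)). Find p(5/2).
-5*exp(4)/128 - 5*e/32 + 3/128 + 45*exp(2)/64 + 15*exp(3)/32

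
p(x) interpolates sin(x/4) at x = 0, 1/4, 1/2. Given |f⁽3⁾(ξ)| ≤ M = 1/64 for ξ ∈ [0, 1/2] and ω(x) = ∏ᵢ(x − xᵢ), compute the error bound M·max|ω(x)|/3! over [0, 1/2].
sqrt(3)/110592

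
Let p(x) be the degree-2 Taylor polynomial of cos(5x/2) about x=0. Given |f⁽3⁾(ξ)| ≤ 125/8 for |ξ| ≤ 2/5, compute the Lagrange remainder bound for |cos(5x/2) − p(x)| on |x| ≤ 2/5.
1/6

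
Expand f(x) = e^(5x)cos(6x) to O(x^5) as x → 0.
1 + 5*x - 11*x**2/2 - 415*x**3/6 - 3479*x**4/24 + O(x**5)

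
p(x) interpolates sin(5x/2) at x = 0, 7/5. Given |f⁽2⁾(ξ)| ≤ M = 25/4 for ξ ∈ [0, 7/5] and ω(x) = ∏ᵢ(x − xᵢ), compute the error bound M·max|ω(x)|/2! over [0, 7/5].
49/32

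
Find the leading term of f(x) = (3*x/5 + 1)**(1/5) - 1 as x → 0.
3*x/25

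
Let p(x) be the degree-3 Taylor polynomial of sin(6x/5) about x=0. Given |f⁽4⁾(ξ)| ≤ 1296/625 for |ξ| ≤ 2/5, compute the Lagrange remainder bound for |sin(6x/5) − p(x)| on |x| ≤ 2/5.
864/390625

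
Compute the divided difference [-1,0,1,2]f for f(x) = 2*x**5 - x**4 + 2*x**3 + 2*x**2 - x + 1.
10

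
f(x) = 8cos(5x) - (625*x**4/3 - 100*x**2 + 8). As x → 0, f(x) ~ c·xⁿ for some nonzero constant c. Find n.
6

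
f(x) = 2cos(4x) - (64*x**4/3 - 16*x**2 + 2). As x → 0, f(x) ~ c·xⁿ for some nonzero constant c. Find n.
6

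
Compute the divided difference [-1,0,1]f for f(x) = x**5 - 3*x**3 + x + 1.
0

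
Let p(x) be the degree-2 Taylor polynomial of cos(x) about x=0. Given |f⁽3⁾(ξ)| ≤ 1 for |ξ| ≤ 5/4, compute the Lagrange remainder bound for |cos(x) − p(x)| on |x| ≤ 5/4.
125/384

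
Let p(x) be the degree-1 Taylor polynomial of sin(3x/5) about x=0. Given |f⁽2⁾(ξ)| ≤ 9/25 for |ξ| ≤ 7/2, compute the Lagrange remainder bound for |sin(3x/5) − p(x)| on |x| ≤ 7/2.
441/200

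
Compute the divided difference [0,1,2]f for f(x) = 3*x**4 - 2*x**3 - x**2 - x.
14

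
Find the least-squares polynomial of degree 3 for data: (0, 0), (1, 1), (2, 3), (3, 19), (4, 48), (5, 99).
5/21 + (-25/63)x + (-29/42)x² + (17/18)x³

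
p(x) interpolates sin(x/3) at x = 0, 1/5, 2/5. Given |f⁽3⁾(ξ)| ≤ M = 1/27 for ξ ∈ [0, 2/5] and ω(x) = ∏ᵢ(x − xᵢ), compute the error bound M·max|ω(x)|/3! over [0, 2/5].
sqrt(3)/91125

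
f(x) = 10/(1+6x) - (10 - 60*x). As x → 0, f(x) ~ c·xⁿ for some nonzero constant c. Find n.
2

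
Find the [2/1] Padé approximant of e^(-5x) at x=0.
(25*x**2/6 - 10*x/3 + 1)/(5*x/3 + 1)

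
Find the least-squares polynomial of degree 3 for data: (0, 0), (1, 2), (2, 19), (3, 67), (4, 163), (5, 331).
-11/42 + (695/252)x + (-241/84)x² + (28/9)x³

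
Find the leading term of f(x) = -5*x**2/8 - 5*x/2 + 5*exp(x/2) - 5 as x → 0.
5*x**3/48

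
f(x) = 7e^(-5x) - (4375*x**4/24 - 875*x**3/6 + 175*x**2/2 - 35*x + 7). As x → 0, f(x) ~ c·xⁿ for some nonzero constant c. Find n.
5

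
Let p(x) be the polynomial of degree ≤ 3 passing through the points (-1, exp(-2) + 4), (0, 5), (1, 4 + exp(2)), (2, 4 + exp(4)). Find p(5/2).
5*(-7*exp(4) - 1 + 17*exp(2) + 7*exp(6))*exp(-2)/16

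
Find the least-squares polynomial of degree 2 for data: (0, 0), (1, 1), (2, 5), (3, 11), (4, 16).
-13/35 + (47/35)x + (5/7)x²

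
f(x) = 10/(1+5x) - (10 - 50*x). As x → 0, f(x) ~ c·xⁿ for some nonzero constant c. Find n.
2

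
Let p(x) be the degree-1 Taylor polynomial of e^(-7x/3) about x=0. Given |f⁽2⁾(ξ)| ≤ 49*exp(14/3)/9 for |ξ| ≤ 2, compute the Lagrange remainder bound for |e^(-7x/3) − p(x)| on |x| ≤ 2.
98*exp(14/3)/9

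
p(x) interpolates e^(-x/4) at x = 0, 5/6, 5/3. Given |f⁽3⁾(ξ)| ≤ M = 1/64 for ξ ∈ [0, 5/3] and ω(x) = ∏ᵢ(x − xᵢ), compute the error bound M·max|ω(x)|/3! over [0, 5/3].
125*sqrt(3)/373248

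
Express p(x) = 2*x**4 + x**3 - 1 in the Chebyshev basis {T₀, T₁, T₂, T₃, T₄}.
(-1/4)T₀ + (3/4)T₁ + T₂ + (1/4)T₃ + (1/4)T₄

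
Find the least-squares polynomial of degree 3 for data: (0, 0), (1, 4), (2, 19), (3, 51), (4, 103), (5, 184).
-1/14 + (55/84)x + (37/14)x² + (11/12)x³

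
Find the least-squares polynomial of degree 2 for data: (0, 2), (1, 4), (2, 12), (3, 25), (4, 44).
69/35 + (-9/14)x + (39/14)x²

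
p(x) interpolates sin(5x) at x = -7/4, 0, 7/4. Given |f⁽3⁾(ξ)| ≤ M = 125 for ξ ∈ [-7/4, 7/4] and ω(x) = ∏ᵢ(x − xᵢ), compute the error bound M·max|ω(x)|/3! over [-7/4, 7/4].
42875*sqrt(3)/1728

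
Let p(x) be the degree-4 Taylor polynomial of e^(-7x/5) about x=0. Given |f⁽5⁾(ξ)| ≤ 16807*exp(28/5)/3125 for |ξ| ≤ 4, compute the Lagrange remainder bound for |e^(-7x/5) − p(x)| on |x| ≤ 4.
2151296*exp(28/5)/46875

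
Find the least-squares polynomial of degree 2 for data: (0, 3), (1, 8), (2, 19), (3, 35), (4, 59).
22/7 + (113/70)x + (43/14)x²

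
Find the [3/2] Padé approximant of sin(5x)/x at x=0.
(5 - 175*x**2/12)/(5*x**2/4 + 1)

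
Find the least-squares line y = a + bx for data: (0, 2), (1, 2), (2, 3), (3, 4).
a = 17/10, b = 7/10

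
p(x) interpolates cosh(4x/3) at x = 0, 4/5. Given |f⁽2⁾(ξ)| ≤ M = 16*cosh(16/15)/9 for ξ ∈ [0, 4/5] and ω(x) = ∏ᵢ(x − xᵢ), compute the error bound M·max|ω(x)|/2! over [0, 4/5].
32*cosh(16/15)/225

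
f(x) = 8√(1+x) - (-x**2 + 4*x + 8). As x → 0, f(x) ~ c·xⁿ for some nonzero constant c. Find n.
3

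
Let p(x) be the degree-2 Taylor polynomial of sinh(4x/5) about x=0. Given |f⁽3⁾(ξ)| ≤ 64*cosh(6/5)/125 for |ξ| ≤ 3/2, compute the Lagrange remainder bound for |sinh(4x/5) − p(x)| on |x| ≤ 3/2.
36*cosh(6/5)/125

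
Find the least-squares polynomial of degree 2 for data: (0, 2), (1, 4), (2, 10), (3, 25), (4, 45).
78/35 + (-151/70)x + (45/14)x²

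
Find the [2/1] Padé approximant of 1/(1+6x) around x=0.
1/(6*x + 1)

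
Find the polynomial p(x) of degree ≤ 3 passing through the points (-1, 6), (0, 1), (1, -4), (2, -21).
-2*x**3 - 3*x + 1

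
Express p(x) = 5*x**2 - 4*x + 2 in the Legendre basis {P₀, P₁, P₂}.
(11/3)P₀ + (-4)P₁ + (10/3)P₂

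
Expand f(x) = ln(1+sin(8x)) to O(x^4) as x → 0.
8*x - 32*x**2 + 256*x**3/3 + O(x**4)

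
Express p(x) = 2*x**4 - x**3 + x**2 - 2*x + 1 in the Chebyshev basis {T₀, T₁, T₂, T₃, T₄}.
(9/4)T₀ + (-11/4)T₁ + (3/2)T₂ + (-1/4)T₃ + (1/4)T₄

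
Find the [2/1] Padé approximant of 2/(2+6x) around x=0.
1/(3*x + 1)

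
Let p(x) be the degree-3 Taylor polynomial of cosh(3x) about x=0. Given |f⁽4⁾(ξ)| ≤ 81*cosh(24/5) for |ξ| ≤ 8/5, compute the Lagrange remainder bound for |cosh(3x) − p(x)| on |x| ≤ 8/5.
13824*cosh(24/5)/625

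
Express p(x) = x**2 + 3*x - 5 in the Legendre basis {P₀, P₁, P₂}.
(-14/3)P₀ + (3)P₁ + (2/3)P₂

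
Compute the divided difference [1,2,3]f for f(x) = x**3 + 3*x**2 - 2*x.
9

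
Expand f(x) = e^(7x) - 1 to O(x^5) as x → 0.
7*x + 49*x**2/2 + 343*x**3/6 + 2401*x**4/24 + O(x**5)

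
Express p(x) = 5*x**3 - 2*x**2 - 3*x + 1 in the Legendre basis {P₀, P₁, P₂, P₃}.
(1/3)P₀ + (-4/3)P₂ + (2)P₃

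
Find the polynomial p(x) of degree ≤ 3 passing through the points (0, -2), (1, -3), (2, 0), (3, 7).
2*x**2 - 3*x - 2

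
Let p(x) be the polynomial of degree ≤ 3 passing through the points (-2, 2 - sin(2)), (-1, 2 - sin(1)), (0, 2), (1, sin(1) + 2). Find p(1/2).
-sin(2)/16 + 5*sin(1)/8 + 2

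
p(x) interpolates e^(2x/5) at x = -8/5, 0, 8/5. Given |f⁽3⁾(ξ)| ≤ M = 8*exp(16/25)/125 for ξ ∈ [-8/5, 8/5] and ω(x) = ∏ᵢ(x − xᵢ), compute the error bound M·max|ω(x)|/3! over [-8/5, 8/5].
4096*sqrt(3)*exp(16/25)/421875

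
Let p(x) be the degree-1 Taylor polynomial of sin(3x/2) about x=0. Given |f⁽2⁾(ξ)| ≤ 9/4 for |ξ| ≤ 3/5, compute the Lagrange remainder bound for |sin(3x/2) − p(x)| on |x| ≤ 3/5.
81/200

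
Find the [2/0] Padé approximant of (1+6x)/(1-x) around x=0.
7*x**2 + 7*x + 1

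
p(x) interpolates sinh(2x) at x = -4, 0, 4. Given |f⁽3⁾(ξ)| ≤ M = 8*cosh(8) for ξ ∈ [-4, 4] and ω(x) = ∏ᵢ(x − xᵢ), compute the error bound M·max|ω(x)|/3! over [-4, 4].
512*sqrt(3)*cosh(8)/27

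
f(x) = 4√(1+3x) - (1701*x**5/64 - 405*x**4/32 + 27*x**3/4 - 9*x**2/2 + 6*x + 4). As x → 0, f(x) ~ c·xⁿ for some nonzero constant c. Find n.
6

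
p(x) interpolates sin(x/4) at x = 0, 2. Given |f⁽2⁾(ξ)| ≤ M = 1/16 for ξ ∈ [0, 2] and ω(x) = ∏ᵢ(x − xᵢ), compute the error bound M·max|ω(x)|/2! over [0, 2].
1/32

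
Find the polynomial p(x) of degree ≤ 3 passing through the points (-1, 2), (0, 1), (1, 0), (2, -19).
-3*x**3 + 2*x + 1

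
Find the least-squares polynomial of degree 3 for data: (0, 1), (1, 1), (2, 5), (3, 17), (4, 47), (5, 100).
58/63 + (253/189)x + (-527/252)x² + (125/108)x³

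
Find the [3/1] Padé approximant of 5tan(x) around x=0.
5*x*(x**2 + 3)/3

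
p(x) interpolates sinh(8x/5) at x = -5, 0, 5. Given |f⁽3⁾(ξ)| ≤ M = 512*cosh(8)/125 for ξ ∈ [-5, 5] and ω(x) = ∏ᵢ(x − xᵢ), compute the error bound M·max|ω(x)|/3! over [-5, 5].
512*sqrt(3)*cosh(8)/27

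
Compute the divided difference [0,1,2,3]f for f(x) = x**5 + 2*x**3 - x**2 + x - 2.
27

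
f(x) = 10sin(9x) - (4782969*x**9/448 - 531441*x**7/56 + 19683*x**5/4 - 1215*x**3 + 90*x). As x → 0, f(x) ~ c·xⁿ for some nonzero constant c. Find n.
11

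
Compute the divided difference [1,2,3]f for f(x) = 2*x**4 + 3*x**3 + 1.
68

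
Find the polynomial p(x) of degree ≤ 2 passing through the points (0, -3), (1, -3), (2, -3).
-3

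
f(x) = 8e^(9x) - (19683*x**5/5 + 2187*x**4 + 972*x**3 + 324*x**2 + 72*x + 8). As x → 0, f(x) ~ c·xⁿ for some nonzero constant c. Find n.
6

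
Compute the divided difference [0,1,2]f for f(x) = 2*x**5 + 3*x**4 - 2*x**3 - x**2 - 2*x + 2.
44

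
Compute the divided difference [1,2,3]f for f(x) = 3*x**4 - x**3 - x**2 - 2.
68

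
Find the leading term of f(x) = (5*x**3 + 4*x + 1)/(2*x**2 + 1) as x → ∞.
5*x/2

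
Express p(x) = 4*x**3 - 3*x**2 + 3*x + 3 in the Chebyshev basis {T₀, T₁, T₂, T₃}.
(3/2)T₀ + (6)T₁ + (-3/2)T₂ + T₃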